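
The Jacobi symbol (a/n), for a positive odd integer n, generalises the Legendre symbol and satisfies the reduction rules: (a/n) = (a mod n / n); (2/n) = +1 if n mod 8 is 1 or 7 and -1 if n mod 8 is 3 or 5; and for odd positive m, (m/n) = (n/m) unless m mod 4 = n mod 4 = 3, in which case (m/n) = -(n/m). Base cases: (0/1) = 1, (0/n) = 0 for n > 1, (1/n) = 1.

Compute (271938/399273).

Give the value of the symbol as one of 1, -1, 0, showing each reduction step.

factor out 2^1: 271938 = 2^1·135969; with 399273 mod 8 = 1, (2/399273) = +1; sign now +1; continue with (135969/399273)
flip (135969/399273) -> (399273/135969): both odd, 135969 mod 4 = 1, 399273 mod 4 = 1, so the flip contributes +1; sign now +1
(399273/135969): 399273 mod 135969 = 127335, so (399273/135969) = (127335/135969)
flip (127335/135969) -> (135969/127335): both odd, 127335 mod 4 = 3, 135969 mod 4 = 1, so the flip contributes +1; sign now +1
(135969/127335): 135969 mod 127335 = 8634, so (135969/127335) = (8634/127335)
factor out 2^1: 8634 = 2^1·4317; with 127335 mod 8 = 7, (2/127335) = +1; sign now +1; continue with (4317/127335)
flip (4317/127335) -> (127335/4317): both odd, 4317 mod 4 = 1, 127335 mod 4 = 3, so the flip contributes +1; sign now +1
(127335/4317): 127335 mod 4317 = 2142, so (127335/4317) = (2142/4317)
factor out 2^1: 2142 = 2^1·1071; with 4317 mod 8 = 5, (2/4317) = -1; sign now -1; continue with (1071/4317)
flip (1071/4317) -> (4317/1071): both odd, 1071 mod 4 = 3, 4317 mod 4 = 1, so the flip contributes +1; sign now -1
(4317/1071): 4317 mod 1071 = 33, so (4317/1071) = (33/1071)
flip (33/1071) -> (1071/33): both odd, 33 mod 4 = 1, 1071 mod 4 = 3, so the flip contributes +1; sign now -1
(1071/33): 1071 mod 33 = 15, so (1071/33) = (15/33)
flip (15/33) -> (33/15): both odd, 15 mod 4 = 3, 33 mod 4 = 1, so the flip contributes +1; sign now -1
(33/15): 33 mod 15 = 3, so (33/15) = (3/15)
flip (3/15) -> (15/3): both odd, 3 mod 4 = 3, 15 mod 4 = 3, so the flip contributes -1; sign now +1
(15/3): 15 mod 3 = 0, so (15/3) = (0/3)
reached (0/3); gcd(a, n) > 1, so (0/3) = 0 and the symbol is 0

0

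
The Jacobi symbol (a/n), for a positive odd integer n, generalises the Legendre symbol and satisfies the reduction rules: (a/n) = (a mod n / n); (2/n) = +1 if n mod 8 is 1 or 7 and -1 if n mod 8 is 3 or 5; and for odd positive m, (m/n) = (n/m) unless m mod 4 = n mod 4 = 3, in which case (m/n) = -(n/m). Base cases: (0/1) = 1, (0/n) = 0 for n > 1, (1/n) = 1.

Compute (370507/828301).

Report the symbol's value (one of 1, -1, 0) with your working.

1

flip (370507/828301) -> (828301/370507): both odd, 370507 mod 4 = 3, 828301 mod 4 = 1, so the flip contributes +1; sign now +1
(828301/370507): 828301 mod 370507 = 87287, so (828301/370507) = (87287/370507)
flip (87287/370507) -> (370507/87287): both odd, 87287 mod 4 = 3, 370507 mod 4 = 3, so the flip contributes -1; sign now -1
(370507/87287): 370507 mod 87287 = 21359, so (370507/87287) = (21359/87287)
flip (21359/87287) -> (87287/21359): both odd, 21359 mod 4 = 3, 87287 mod 4 = 3, so the flip contributes -1; sign now +1
(87287/21359): 87287 mod 21359 = 1851, so (87287/21359) = (1851/21359)
flip (1851/21359) -> (21359/1851): both odd, 1851 mod 4 = 3, 21359 mod 4 = 3, so the flip contributes -1; sign now -1
(21359/1851): 21359 mod 1851 = 998, so (21359/1851) = (998/1851)
factor out 2^1: 998 = 2^1·499; with 1851 mod 8 = 3, (2/1851) = -1; sign now +1; continue with (499/1851)
flip (499/1851) -> (1851/499): both odd, 499 mod 4 = 3, 1851 mod 4 = 3, so the flip contributes -1; sign now -1
(1851/499): 1851 mod 499 = 354, so (1851/499) = (354/499)
factor out 2^1: 354 = 2^1·177; with 499 mod 8 = 3, (2/499) = -1; sign now +1; continue with (177/499)
flip (177/499) -> (499/177): both odd, 177 mod 4 = 1, 499 mod 4 = 3, so the flip contributes +1; sign now +1
(499/177): 499 mod 177 = 145, so (499/177) = (145/177)
flip (145/177) -> (177/145): both odd, 145 mod 4 = 1, 177 mod 4 = 1, so the flip contributes +1; sign now +1
(177/145): 177 mod 145 = 32, so (177/145) = (32/145)
factor out 2^5: 32 = 2^5·1; with 145 mod 8 = 1, (2/145) = +1; sign now +1; continue with (1/145)
reached (1/145) = 1, so the symbol is +1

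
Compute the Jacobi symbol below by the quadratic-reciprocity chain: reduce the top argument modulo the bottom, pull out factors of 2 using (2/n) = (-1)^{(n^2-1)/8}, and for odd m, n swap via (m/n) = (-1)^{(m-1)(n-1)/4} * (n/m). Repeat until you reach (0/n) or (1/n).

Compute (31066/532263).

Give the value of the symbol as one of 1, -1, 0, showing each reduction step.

factor out 2^1: 31066 = 2^1·15533; with 532263 mod 8 = 7, (2/532263) = +1; sign now +1; continue with (15533/532263)
flip (15533/532263) -> (532263/15533): both odd, 15533 mod 4 = 1, 532263 mod 4 = 3, so the flip contributes +1; sign now +1
(532263/15533): 532263 mod 15533 = 4141, so (532263/15533) = (4141/15533)
flip (4141/15533) -> (15533/4141): both odd, 4141 mod 4 = 1, 15533 mod 4 = 1, so the flip contributes +1; sign now +1
(15533/4141): 15533 mod 4141 = 3110, so (15533/4141) = (3110/4141)
factor out 2^1: 3110 = 2^1·1555; with 4141 mod 8 = 5, (2/4141) = -1; sign now -1; continue with (1555/4141)
flip (1555/4141) -> (4141/1555): both odd, 1555 mod 4 = 3, 4141 mod 4 = 1, so the flip contributes +1; sign now -1
(4141/1555): 4141 mod 1555 = 1031, so (4141/1555) = (1031/1555)
flip (1031/1555) -> (1555/1031): both odd, 1031 mod 4 = 3, 1555 mod 4 = 3, so the flip contributes -1; sign now +1
(1555/1031): 1555 mod 1031 = 524, so (1555/1031) = (524/1031)
factor out 2^2: 524 = 2^2·131; with 1031 mod 8 = 7, (2/1031) = +1; sign now +1; continue with (131/1031)
flip (131/1031) -> (1031/131): both odd, 131 mod 4 = 3, 1031 mod 4 = 3, so the flip contributes -1; sign now -1
(1031/131): 1031 mod 131 = 114, so (1031/131) = (114/131)
factor out 2^1: 114 = 2^1·57; with 131 mod 8 = 3, (2/131) = -1; sign now +1; continue with (57/131)
flip (57/131) -> (131/57): both odd, 57 mod 4 = 1, 131 mod 4 = 3, so the flip contributes +1; sign now +1
(131/57): 131 mod 57 = 17, so (131/57) = (17/57)
flip (17/57) -> (57/17): both odd, 17 mod 4 = 1, 57 mod 4 = 1, so the flip contributes +1; sign now +1
(57/17): 57 mod 17 = 6, so (57/17) = (6/17)
factor out 2^1: 6 = 2^1·3; with 17 mod 8 = 1, (2/17) = +1; sign now +1; continue with (3/17)
flip (3/17) -> (17/3): both odd, 3 mod 4 = 3, 17 mod 4 = 1, so the flip contributes +1; sign now +1
(17/3): 17 mod 3 = 2, so (17/3) = (2/3)
factor out 2^1: 2 = 2^1·1; with 3 mod 8 = 3, (2/3) = -1; sign now -1; continue with (1/3)
reached (1/3) = 1, so the symbol is -1

-1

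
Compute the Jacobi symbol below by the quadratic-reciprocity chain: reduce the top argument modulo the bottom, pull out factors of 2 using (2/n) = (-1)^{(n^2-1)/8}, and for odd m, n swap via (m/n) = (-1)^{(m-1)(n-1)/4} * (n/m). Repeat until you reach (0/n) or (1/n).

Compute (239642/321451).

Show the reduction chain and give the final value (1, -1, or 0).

0

239642 = 2^1·119821; (2/321451) = -1 since 321451 mod 8 = 3, so (239642/321451) = (-1)^1·(119821/321451); sign now -1
reciprocity: (119821/321451) = +1·(321451/119821) since 119821 mod 4 = 1, 321451 mod 4 = 3; sign now -1
(321451/119821) = (81809/119821)   [reduce mod 119821]
reciprocity: (81809/119821) = +1·(119821/81809) since 81809 mod 4 = 1, 119821 mod 4 = 1; sign now -1
(119821/81809) = (38012/81809)   [reduce mod 81809]
38012 = 2^2·9503; (2/81809) = +1 since 81809 mod 8 = 1, so (38012/81809) = (+1)^2·(9503/81809); sign now -1
reciprocity: (9503/81809) = +1·(81809/9503) since 9503 mod 4 = 3, 81809 mod 4 = 1; sign now -1
(81809/9503) = (5785/9503)   [reduce mod 9503]
reciprocity: (5785/9503) = +1·(9503/5785) since 5785 mod 4 = 1, 9503 mod 4 = 3; sign now -1
(9503/5785) = (3718/5785)   [reduce mod 5785]
3718 = 2^1·1859; (2/5785) = +1 since 5785 mod 8 = 1, so (3718/5785) = (+1)^1·(1859/5785); sign now -1
reciprocity: (1859/5785) = +1·(5785/1859) since 1859 mod 4 = 3, 5785 mod 4 = 1; sign now -1
(5785/1859) = (208/1859)   [reduce mod 1859]
208 = 2^4·13; (2/1859) = -1 since 1859 mod 8 = 3, so (208/1859) = (-1)^4·(13/1859); sign now -1
reciprocity: (13/1859) = +1·(1859/13) since 13 mod 4 = 1, 1859 mod 4 = 3; sign now -1
(1859/13) = (0/13)   [reduce mod 13]
(0/13) = 0   [gcd(a, n) > 1]; final value = 0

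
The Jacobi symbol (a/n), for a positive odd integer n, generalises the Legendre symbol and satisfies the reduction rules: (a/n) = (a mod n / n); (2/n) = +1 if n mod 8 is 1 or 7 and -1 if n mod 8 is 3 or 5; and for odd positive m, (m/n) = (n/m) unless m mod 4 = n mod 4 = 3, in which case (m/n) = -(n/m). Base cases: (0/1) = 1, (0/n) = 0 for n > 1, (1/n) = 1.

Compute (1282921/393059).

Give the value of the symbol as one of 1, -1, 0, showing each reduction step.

(1282921/393059) = (103744/393059)   [reduce mod 393059]
103744 = 2^6·1621; (2/393059) = -1 since 393059 mod 8 = 3, so (103744/393059) = (-1)^6·(1621/393059); sign now +1
reciprocity: (1621/393059) = +1·(393059/1621) since 1621 mod 4 = 1, 393059 mod 4 = 3; sign now +1
(393059/1621) = (777/1621)   [reduce mod 1621]
reciprocity: (777/1621) = +1·(1621/777) since 777 mod 4 = 1, 1621 mod 4 = 1; sign now +1
(1621/777) = (67/777)   [reduce mod 777]
reciprocity: (67/777) = +1·(777/67) since 67 mod 4 = 3, 777 mod 4 = 1; sign now +1
(777/67) = (40/67)   [reduce mod 67]
40 = 2^3·5; (2/67) = -1 since 67 mod 8 = 3, so (40/67) = (-1)^3·(5/67); sign now -1
reciprocity: (5/67) = +1·(67/5) since 5 mod 4 = 1, 67 mod 4 = 3; sign now -1
(67/5) = (2/5)   [reduce mod 5]
2 = 2^1·1; (2/5) = -1 since 5 mod 8 = 5, so (2/5) = (-1)^1·(1/5); sign now +1
(1/5) = 1; final value = sign = +1

1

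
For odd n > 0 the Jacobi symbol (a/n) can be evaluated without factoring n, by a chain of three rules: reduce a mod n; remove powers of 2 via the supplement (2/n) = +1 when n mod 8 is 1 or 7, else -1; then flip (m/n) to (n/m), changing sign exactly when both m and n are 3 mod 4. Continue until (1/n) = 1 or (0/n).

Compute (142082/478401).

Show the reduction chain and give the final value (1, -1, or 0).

0

factor out 2^1: 142082 = 2^1·71041; with 478401 mod 8 = 1, (2/478401) = +1; sign now +1; continue with (71041/478401)
flip (71041/478401) -> (478401/71041): both odd, 71041 mod 4 = 1, 478401 mod 4 = 1, so the flip contributes +1; sign now +1
(478401/71041): 478401 mod 71041 = 52155, so (478401/71041) = (52155/71041)
flip (52155/71041) -> (71041/52155): both odd, 52155 mod 4 = 3, 71041 mod 4 = 1, so the flip contributes +1; sign now +1
(71041/52155): 71041 mod 52155 = 18886, so (71041/52155) = (18886/52155)
factor out 2^1: 18886 = 2^1·9443; with 52155 mod 8 = 3, (2/52155) = -1; sign now -1; continue with (9443/52155)
flip (9443/52155) -> (52155/9443): both odd, 9443 mod 4 = 3, 52155 mod 4 = 3, so the flip contributes -1; sign now +1
(52155/9443): 52155 mod 9443 = 4940, so (52155/9443) = (4940/9443)
factor out 2^2: 4940 = 2^2·1235; with 9443 mod 8 = 3, (2/9443) = -1; sign now +1; continue with (1235/9443)
flip (1235/9443) -> (9443/1235): both odd, 1235 mod 4 = 3, 9443 mod 4 = 3, so the flip contributes -1; sign now -1
(9443/1235): 9443 mod 1235 = 798, so (9443/1235) = (798/1235)
factor out 2^1: 798 = 2^1·399; with 1235 mod 8 = 3, (2/1235) = -1; sign now +1; continue with (399/1235)
flip (399/1235) -> (1235/399): both odd, 399 mod 4 = 3, 1235 mod 4 = 3, so the flip contributes -1; sign now -1
(1235/399): 1235 mod 399 = 38, so (1235/399) = (38/399)
factor out 2^1: 38 = 2^1·19; with 399 mod 8 = 7, (2/399) = +1; sign now -1; continue with (19/399)
flip (19/399) -> (399/19): both odd, 19 mod 4 = 3, 399 mod 4 = 3, so the flip contributes -1; sign now +1
(399/19): 399 mod 19 = 0, so (399/19) = (0/19)
reached (0/19); gcd(a, n) > 1, so (0/19) = 0 and the symbol is 0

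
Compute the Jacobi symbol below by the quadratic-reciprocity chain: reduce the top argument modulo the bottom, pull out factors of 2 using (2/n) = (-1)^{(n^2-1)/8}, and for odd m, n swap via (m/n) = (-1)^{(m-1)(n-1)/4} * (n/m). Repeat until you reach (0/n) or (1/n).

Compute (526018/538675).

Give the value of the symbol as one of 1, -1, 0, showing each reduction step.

1

526018 = 2^1·263009; (2/538675) = -1 since 538675 mod 8 = 3, so (526018/538675) = (-1)^1·(263009/538675); sign now -1
reciprocity: (263009/538675) = +1·(538675/263009) since 263009 mod 4 = 1, 538675 mod 4 = 3; sign now -1
(538675/263009) = (12657/263009)   [reduce mod 263009]
reciprocity: (12657/263009) = +1·(263009/12657) since 12657 mod 4 = 1, 263009 mod 4 = 1; sign now -1
(263009/12657) = (9869/12657)   [reduce mod 12657]
reciprocity: (9869/12657) = +1·(12657/9869) since 9869 mod 4 = 1, 12657 mod 4 = 1; sign now -1
(12657/9869) = (2788/9869)   [reduce mod 9869]
2788 = 2^2·697; (2/9869) = -1 since 9869 mod 8 = 5, so (2788/9869) = (-1)^2·(697/9869); sign now -1
reciprocity: (697/9869) = +1·(9869/697) since 697 mod 4 = 1, 9869 mod 4 = 1; sign now -1
(9869/697) = (111/697)   [reduce mod 697]
reciprocity: (111/697) = +1·(697/111) since 111 mod 4 = 3, 697 mod 4 = 1; sign now -1
(697/111) = (31/111)   [reduce mod 111]
reciprocity: (31/111) = -1·(111/31) since 31 mod 4 = 3, 111 mod 4 = 3; sign now +1
(111/31) = (18/31)   [reduce mod 31]
18 = 2^1·9; (2/31) = +1 since 31 mod 8 = 7, so (18/31) = (+1)^1·(9/31); sign now +1
reciprocity: (9/31) = +1·(31/9) since 9 mod 4 = 1, 31 mod 4 = 3; sign now +1
(31/9) = (4/9)   [reduce mod 9]
4 = 2^2·1; (2/9) = +1 since 9 mod 8 = 1, so (4/9) = (+1)^2·(1/9); sign now +1
(1/9) = 1; final value = sign = +1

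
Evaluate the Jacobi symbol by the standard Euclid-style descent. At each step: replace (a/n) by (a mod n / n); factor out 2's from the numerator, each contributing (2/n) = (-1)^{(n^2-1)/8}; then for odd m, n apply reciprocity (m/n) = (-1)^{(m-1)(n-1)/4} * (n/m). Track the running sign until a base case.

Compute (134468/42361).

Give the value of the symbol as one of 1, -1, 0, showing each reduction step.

(134468/42361): 134468 mod 42361 = 7385, so (134468/42361) = (7385/42361)
flip (7385/42361) -> (42361/7385): both odd, 7385 mod 4 = 1, 42361 mod 4 = 1, so the flip contributes +1; sign now +1
(42361/7385): 42361 mod 7385 = 5436, so (42361/7385) = (5436/7385)
factor out 2^2: 5436 = 2^2·1359; with 7385 mod 8 = 1, (2/7385) = +1; sign now +1; continue with (1359/7385)
flip (1359/7385) -> (7385/1359): both odd, 1359 mod 4 = 3, 7385 mod 4 = 1, so the flip contributes +1; sign now +1
(7385/1359): 7385 mod 1359 = 590, so (7385/1359) = (590/1359)
factor out 2^1: 590 = 2^1·295; with 1359 mod 8 = 7, (2/1359) = +1; sign now +1; continue with (295/1359)
flip (295/1359) -> (1359/295): both odd, 295 mod 4 = 3, 1359 mod 4 = 3, so the flip contributes -1; sign now -1
(1359/295): 1359 mod 295 = 179, so (1359/295) = (179/295)
flip (179/295) -> (295/179): both odd, 179 mod 4 = 3, 295 mod 4 = 3, so the flip contributes -1; sign now +1
(295/179): 295 mod 179 = 116, so (295/179) = (116/179)
factor out 2^2: 116 = 2^2·29; with 179 mod 8 = 3, (2/179) = -1; sign now +1; continue with (29/179)
flip (29/179) -> (179/29): both odd, 29 mod 4 = 1, 179 mod 4 = 3, so the flip contributes +1; sign now +1
(179/29): 179 mod 29 = 5, so (179/29) = (5/29)
flip (5/29) -> (29/5): both odd, 5 mod 4 = 1, 29 mod 4 = 1, so the flip contributes +1; sign now +1
(29/5): 29 mod 5 = 4, so (29/5) = (4/5)
factor out 2^2: 4 = 2^2·1; with 5 mod 8 = 5, (2/5) = -1; sign now +1; continue with (1/5)
reached (1/5) = 1, so the symbol is +1

1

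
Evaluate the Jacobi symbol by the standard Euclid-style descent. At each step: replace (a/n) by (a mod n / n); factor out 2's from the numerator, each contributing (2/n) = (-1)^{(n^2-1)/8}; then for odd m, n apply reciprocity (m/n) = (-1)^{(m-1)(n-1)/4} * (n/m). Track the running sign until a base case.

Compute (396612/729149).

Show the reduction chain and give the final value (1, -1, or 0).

396612 = 2^2·99153; (2/729149) = -1 since 729149 mod 8 = 5, so (396612/729149) = (-1)^2·(99153/729149); sign now +1
reciprocity: (99153/729149) = +1·(729149/99153) since 99153 mod 4 = 1, 729149 mod 4 = 1; sign now +1
(729149/99153) = (35078/99153)   [reduce mod 99153]
35078 = 2^1·17539; (2/99153) = +1 since 99153 mod 8 = 1, so (35078/99153) = (+1)^1·(17539/99153); sign now +1
reciprocity: (17539/99153) = +1·(99153/17539) since 17539 mod 4 = 3, 99153 mod 4 = 1; sign now +1
(99153/17539) = (11458/17539)   [reduce mod 17539]
11458 = 2^1·5729; (2/17539) = -1 since 17539 mod 8 = 3, so (11458/17539) = (-1)^1·(5729/17539); sign now -1
reciprocity: (5729/17539) = +1·(17539/5729) since 5729 mod 4 = 1, 17539 mod 4 = 3; sign now -1
(17539/5729) = (352/5729)   [reduce mod 5729]
352 = 2^5·11; (2/5729) = +1 since 5729 mod 8 = 1, so (352/5729) = (+1)^5·(11/5729); sign now -1
reciprocity: (11/5729) = +1·(5729/11) since 11 mod 4 = 3, 5729 mod 4 = 1; sign now -1
(5729/11) = (9/11)   [reduce mod 11]
reciprocity: (9/11) = +1·(11/9) since 9 mod 4 = 1, 11 mod 4 = 3; sign now -1
(11/9) = (2/9)   [reduce mod 9]
2 = 2^1·1; (2/9) = +1 since 9 mod 8 = 1, so (2/9) = (+1)^1·(1/9); sign now -1
(1/9) = 1; final value = sign = -1

-1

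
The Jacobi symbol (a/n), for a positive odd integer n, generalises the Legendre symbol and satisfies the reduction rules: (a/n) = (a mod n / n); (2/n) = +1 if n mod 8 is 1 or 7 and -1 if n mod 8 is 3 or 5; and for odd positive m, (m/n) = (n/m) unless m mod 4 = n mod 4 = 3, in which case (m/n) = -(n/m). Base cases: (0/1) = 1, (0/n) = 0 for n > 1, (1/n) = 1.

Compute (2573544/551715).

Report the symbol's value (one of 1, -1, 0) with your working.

(2573544/551715): 2573544 mod 551715 = 366684, so (2573544/551715) = (366684/551715)
factor out 2^2: 366684 = 2^2·91671; with 551715 mod 8 = 3, (2/551715) = -1; sign now +1; continue with (91671/551715)
flip (91671/551715) -> (551715/91671): both odd, 91671 mod 4 = 3, 551715 mod 4 = 3, so the flip contributes -1; sign now -1
(551715/91671): 551715 mod 91671 = 1689, so (551715/91671) = (1689/91671)
flip (1689/91671) -> (91671/1689): both odd, 1689 mod 4 = 1, 91671 mod 4 = 3, so the flip contributes +1; sign now -1
(91671/1689): 91671 mod 1689 = 465, so (91671/1689) = (465/1689)
flip (465/1689) -> (1689/465): both odd, 465 mod 4 = 1, 1689 mod 4 = 1, so the flip contributes +1; sign now -1
(1689/465): 1689 mod 465 = 294, so (1689/465) = (294/465)
factor out 2^1: 294 = 2^1·147; with 465 mod 8 = 1, (2/465) = +1; sign now -1; continue with (147/465)
flip (147/465) -> (465/147): both odd, 147 mod 4 = 3, 465 mod 4 = 1, so the flip contributes +1; sign now -1
(465/147): 465 mod 147 = 24, so (465/147) = (24/147)
factor out 2^3: 24 = 2^3·3; with 147 mod 8 = 3, (2/147) = -1; sign now +1; continue with (3/147)
flip (3/147) -> (147/3): both odd, 3 mod 4 = 3, 147 mod 4 = 3, so the flip contributes -1; sign now -1
(147/3): 147 mod 3 = 0, so (147/3) = (0/3)
reached (0/3); gcd(a, n) > 1, so (0/3) = 0 and the symbol is 0

0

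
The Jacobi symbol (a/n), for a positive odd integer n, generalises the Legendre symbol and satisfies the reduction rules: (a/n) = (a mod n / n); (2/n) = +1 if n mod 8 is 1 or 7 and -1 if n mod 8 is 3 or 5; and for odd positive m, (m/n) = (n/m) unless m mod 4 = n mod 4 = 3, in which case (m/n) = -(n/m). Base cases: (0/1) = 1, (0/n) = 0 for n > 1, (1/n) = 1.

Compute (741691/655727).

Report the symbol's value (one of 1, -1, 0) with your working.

(741691/655727): 741691 mod 655727 = 85964, so (741691/655727) = (85964/655727)
factor out 2^2: 85964 = 2^2·21491; with 655727 mod 8 = 7, (2/655727) = +1; sign now +1; continue with (21491/655727)
flip (21491/655727) -> (655727/21491): both odd, 21491 mod 4 = 3, 655727 mod 4 = 3, so the flip contributes -1; sign now -1
(655727/21491): 655727 mod 21491 = 10997, so (655727/21491) = (10997/21491)
flip (10997/21491) -> (21491/10997): both odd, 10997 mod 4 = 1, 21491 mod 4 = 3, so the flip contributes +1; sign now -1
(21491/10997): 21491 mod 10997 = 10494, so (21491/10997) = (10494/10997)
factor out 2^1: 10494 = 2^1·5247; with 10997 mod 8 = 5, (2/10997) = -1; sign now +1; continue with (5247/10997)
flip (5247/10997) -> (10997/5247): both odd, 5247 mod 4 = 3, 10997 mod 4 = 1, so the flip contributes +1; sign now +1
(10997/5247): 10997 mod 5247 = 503, so (10997/5247) = (503/5247)
flip (503/5247) -> (5247/503): both odd, 503 mod 4 = 3, 5247 mod 4 = 3, so the flip contributes -1; sign now -1
(5247/503): 5247 mod 503 = 217, so (5247/503) = (217/503)
flip (217/503) -> (503/217): both odd, 217 mod 4 = 1, 503 mod 4 = 3, so the flip contributes +1; sign now -1
(503/217): 503 mod 217 = 69, so (503/217) = (69/217)
flip (69/217) -> (217/69): both odd, 69 mod 4 = 1, 217 mod 4 = 1, so the flip contributes +1; sign now -1
(217/69): 217 mod 69 = 10, so (217/69) = (10/69)
factor out 2^1: 10 = 2^1·5; with 69 mod 8 = 5, (2/69) = -1; sign now +1; continue with (5/69)
flip (5/69) -> (69/5): both odd, 5 mod 4 = 1, 69 mod 4 = 1, so the flip contributes +1; sign now +1
(69/5): 69 mod 5 = 4, so (69/5) = (4/5)
factor out 2^2: 4 = 2^2·1; with 5 mod 8 = 5, (2/5) = -1; sign now +1; continue with (1/5)
reached (1/5) = 1, so the symbol is +1

1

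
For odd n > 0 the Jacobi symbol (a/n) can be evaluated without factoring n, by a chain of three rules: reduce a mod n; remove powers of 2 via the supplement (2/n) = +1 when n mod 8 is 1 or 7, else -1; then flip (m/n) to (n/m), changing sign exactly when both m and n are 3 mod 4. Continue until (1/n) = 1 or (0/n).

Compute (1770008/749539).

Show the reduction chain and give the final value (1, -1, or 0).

(1770008/749539): 1770008 mod 749539 = 270930, so (1770008/749539) = (270930/749539)
factor out 2^1: 270930 = 2^1·135465; with 749539 mod 8 = 3, (2/749539) = -1; sign now -1; continue with (135465/749539)
flip (135465/749539) -> (749539/135465): both odd, 135465 mod 4 = 1, 749539 mod 4 = 3, so the flip contributes +1; sign now -1
(749539/135465): 749539 mod 135465 = 72214, so (749539/135465) = (72214/135465)
factor out 2^1: 72214 = 2^1·36107; with 135465 mod 8 = 1, (2/135465) = +1; sign now -1; continue with (36107/135465)
flip (36107/135465) -> (135465/36107): both odd, 36107 mod 4 = 3, 135465 mod 4 = 1, so the flip contributes +1; sign now -1
(135465/36107): 135465 mod 36107 = 27144, so (135465/36107) = (27144/36107)
factor out 2^3: 27144 = 2^3·3393; with 36107 mod 8 = 3, (2/36107) = -1; sign now +1; continue with (3393/36107)
flip (3393/36107) -> (36107/3393): both odd, 3393 mod 4 = 1, 36107 mod 4 = 3, so the flip contributes +1; sign now +1
(36107/3393): 36107 mod 3393 = 2177, so (36107/3393) = (2177/3393)
flip (2177/3393) -> (3393/2177): both odd, 2177 mod 4 = 1, 3393 mod 4 = 1, so the flip contributes +1; sign now +1
(3393/2177): 3393 mod 2177 = 1216, so (3393/2177) = (1216/2177)
factor out 2^6: 1216 = 2^6·19; with 2177 mod 8 = 1, (2/2177) = +1; sign now +1; continue with (19/2177)
flip (19/2177) -> (2177/19): both odd, 19 mod 4 = 3, 2177 mod 4 = 1, so the flip contributes +1; sign now +1
(2177/19): 2177 mod 19 = 11, so (2177/19) = (11/19)
flip (11/19) -> (19/11): both odd, 11 mod 4 = 3, 19 mod 4 = 3, so the flip contributes -1; sign now -1
(19/11): 19 mod 11 = 8, so (19/11) = (8/11)
factor out 2^3: 8 = 2^3·1; with 11 mod 8 = 3, (2/11) = -1; sign now +1; continue with (1/11)
reached (1/11) = 1, so the symbol is +1

1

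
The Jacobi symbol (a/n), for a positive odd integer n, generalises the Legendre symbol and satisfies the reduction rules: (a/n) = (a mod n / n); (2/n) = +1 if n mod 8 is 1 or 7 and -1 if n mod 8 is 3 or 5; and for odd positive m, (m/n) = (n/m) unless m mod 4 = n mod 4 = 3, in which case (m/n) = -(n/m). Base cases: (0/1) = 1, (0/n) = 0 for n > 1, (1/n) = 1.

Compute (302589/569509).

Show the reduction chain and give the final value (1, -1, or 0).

-1

reciprocity: (302589/569509) = +1·(569509/302589) since 302589 mod 4 = 1, 569509 mod 4 = 1; sign now +1
(569509/302589) = (266920/302589)   [reduce mod 302589]
266920 = 2^3·33365; (2/302589) = -1 since 302589 mod 8 = 5, so (266920/302589) = (-1)^3·(33365/302589); sign now -1
reciprocity: (33365/302589) = +1·(302589/33365) since 33365 mod 4 = 1, 302589 mod 4 = 1; sign now -1
(302589/33365) = (2304/33365)   [reduce mod 33365]
2304 = 2^8·9; (2/33365) = -1 since 33365 mod 8 = 5, so (2304/33365) = (-1)^8·(9/33365); sign now -1
reciprocity: (9/33365) = +1·(33365/9) since 9 mod 4 = 1, 33365 mod 4 = 1; sign now -1
(33365/9) = (2/9)   [reduce mod 9]
2 = 2^1·1; (2/9) = +1 since 9 mod 8 = 1, so (2/9) = (+1)^1·(1/9); sign now -1
(1/9) = 1; final value = sign = -1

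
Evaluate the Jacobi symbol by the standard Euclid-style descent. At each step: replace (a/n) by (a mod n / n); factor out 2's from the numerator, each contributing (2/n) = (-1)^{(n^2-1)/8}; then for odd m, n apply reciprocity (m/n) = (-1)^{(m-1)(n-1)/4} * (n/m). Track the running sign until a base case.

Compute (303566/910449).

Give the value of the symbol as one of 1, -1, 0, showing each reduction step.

303566 = 2^1·151783; (2/910449) = +1 since 910449 mod 8 = 1, so (303566/910449) = (+1)^1·(151783/910449); sign now +1
reciprocity: (151783/910449) = +1·(910449/151783) since 151783 mod 4 = 3, 910449 mod 4 = 1; sign now +1
(910449/151783) = (151534/151783)   [reduce mod 151783]
151534 = 2^1·75767; (2/151783) = +1 since 151783 mod 8 = 7, so (151534/151783) = (+1)^1·(75767/151783); sign now +1
reciprocity: (75767/151783) = -1·(151783/75767) since 75767 mod 4 = 3, 151783 mod 4 = 3; sign now -1
(151783/75767) = (249/75767)   [reduce mod 75767]
reciprocity: (249/75767) = +1·(75767/249) since 249 mod 4 = 1, 75767 mod 4 = 3; sign now -1
(75767/249) = (71/249)   [reduce mod 249]
reciprocity: (71/249) = +1·(249/71) since 71 mod 4 = 3, 249 mod 4 = 1; sign now -1
(249/71) = (36/71)   [reduce mod 71]
36 = 2^2·9; (2/71) = +1 since 71 mod 8 = 7, so (36/71) = (+1)^2·(9/71); sign now -1
reciprocity: (9/71) = +1·(71/9) since 9 mod 4 = 1, 71 mod 4 = 3; sign now -1
(71/9) = (8/9)   [reduce mod 9]
8 = 2^3·1; (2/9) = +1 since 9 mod 8 = 1, so (8/9) = (+1)^3·(1/9); sign now -1
(1/9) = 1; final value = sign = -1

-1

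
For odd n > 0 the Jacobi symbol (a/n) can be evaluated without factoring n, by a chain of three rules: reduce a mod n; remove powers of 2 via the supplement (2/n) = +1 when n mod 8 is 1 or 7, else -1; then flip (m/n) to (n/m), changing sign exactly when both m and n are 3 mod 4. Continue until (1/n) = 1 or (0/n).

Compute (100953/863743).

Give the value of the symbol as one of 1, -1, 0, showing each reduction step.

-1

flip (100953/863743) -> (863743/100953): both odd, 100953 mod 4 = 1, 863743 mod 4 = 3, so the flip contributes +1; sign now +1
(863743/100953): 863743 mod 100953 = 56119, so (863743/100953) = (56119/100953)
flip (56119/100953) -> (100953/56119): both odd, 56119 mod 4 = 3, 100953 mod 4 = 1, so the flip contributes +1; sign now +1
(100953/56119): 100953 mod 56119 = 44834, so (100953/56119) = (44834/56119)
factor out 2^1: 44834 = 2^1·22417; with 56119 mod 8 = 7, (2/56119) = +1; sign now +1; continue with (22417/56119)
flip (22417/56119) -> (56119/22417): both odd, 22417 mod 4 = 1, 56119 mod 4 = 3, so the flip contributes +1; sign now +1
(56119/22417): 56119 mod 22417 = 11285, so (56119/22417) = (11285/22417)
flip (11285/22417) -> (22417/11285): both odd, 11285 mod 4 = 1, 22417 mod 4 = 1, so the flip contributes +1; sign now +1
(22417/11285): 22417 mod 11285 = 11132, so (22417/11285) = (11132/11285)
factor out 2^2: 11132 = 2^2·2783; with 11285 mod 8 = 5, (2/11285) = -1; sign now +1; continue with (2783/11285)
flip (2783/11285) -> (11285/2783): both odd, 2783 mod 4 = 3, 11285 mod 4 = 1, so the flip contributes +1; sign now +1
(11285/2783): 11285 mod 2783 = 153, so (11285/2783) = (153/2783)
flip (153/2783) -> (2783/153): both odd, 153 mod 4 = 1, 2783 mod 4 = 3, so the flip contributes +1; sign now +1
(2783/153): 2783 mod 153 = 29, so (2783/153) = (29/153)
flip (29/153) -> (153/29): both odd, 29 mod 4 = 1, 153 mod 4 = 1, so the flip contributes +1; sign now +1
(153/29): 153 mod 29 = 8, so (153/29) = (8/29)
factor out 2^3: 8 = 2^3·1; with 29 mod 8 = 5, (2/29) = -1; sign now -1; continue with (1/29)
reached (1/29) = 1, so the symbol is -1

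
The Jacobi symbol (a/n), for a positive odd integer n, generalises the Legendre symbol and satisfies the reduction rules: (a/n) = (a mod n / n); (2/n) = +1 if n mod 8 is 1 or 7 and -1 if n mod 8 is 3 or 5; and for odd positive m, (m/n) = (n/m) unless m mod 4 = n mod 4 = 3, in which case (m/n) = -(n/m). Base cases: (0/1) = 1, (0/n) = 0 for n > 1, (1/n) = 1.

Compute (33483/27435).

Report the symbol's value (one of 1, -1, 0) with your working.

0

(33483/27435) = (6048/27435)   [reduce mod 27435]
6048 = 2^5·189; (2/27435) = -1 since 27435 mod 8 = 3, so (6048/27435) = (-1)^5·(189/27435); sign now -1
reciprocity: (189/27435) = +1·(27435/189) since 189 mod 4 = 1, 27435 mod 4 = 3; sign now -1
(27435/189) = (30/189)   [reduce mod 189]
30 = 2^1·15; (2/189) = -1 since 189 mod 8 = 5, so (30/189) = (-1)^1·(15/189); sign now +1
reciprocity: (15/189) = +1·(189/15) since 15 mod 4 = 3, 189 mod 4 = 1; sign now +1
(189/15) = (9/15)   [reduce mod 15]
reciprocity: (9/15) = +1·(15/9) since 9 mod 4 = 1, 15 mod 4 = 3; sign now +1
(15/9) = (6/9)   [reduce mod 9]
6 = 2^1·3; (2/9) = +1 since 9 mod 8 = 1, so (6/9) = (+1)^1·(3/9); sign now +1
reciprocity: (3/9) = +1·(9/3) since 3 mod 4 = 3, 9 mod 4 = 1; sign now +1
(9/3) = (0/3)   [reduce mod 3]
(0/3) = 0   [gcd(a, n) > 1]; final value = 0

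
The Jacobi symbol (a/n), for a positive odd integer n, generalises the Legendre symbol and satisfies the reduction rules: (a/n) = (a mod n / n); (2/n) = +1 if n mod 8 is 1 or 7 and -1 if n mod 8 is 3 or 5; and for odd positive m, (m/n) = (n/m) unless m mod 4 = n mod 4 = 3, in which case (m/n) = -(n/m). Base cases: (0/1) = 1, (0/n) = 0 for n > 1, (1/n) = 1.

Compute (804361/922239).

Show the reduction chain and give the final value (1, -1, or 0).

flip (804361/922239) -> (922239/804361): both odd, 804361 mod 4 = 1, 922239 mod 4 = 3, so the flip contributes +1; sign now +1
(922239/804361): 922239 mod 804361 = 117878, so (922239/804361) = (117878/804361)
factor out 2^1: 117878 = 2^1·58939; with 804361 mod 8 = 1, (2/804361) = +1; sign now +1; continue with (58939/804361)
flip (58939/804361) -> (804361/58939): both odd, 58939 mod 4 = 3, 804361 mod 4 = 1, so the flip contributes +1; sign now +1
(804361/58939): 804361 mod 58939 = 38154, so (804361/58939) = (38154/58939)
factor out 2^1: 38154 = 2^1·19077; with 58939 mod 8 = 3, (2/58939) = -1; sign now -1; continue with (19077/58939)
flip (19077/58939) -> (58939/19077): both odd, 19077 mod 4 = 1, 58939 mod 4 = 3, so the flip contributes +1; sign now -1
(58939/19077): 58939 mod 19077 = 1708, so (58939/19077) = (1708/19077)
factor out 2^2: 1708 = 2^2·427; with 19077 mod 8 = 5, (2/19077) = -1; sign now -1; continue with (427/19077)
flip (427/19077) -> (19077/427): both odd, 427 mod 4 = 3, 19077 mod 4 = 1, so the flip contributes +1; sign now -1
(19077/427): 19077 mod 427 = 289, so (19077/427) = (289/427)
flip (289/427) -> (427/289): both odd, 289 mod 4 = 1, 427 mod 4 = 3, so the flip contributes +1; sign now -1
(427/289): 427 mod 289 = 138, so (427/289) = (138/289)
factor out 2^1: 138 = 2^1·69; with 289 mod 8 = 1, (2/289) = +1; sign now -1; continue with (69/289)
flip (69/289) -> (289/69): both odd, 69 mod 4 = 1, 289 mod 4 = 1, so the flip contributes +1; sign now -1
(289/69): 289 mod 69 = 13, so (289/69) = (13/69)
flip (13/69) -> (69/13): both odd, 13 mod 4 = 1, 69 mod 4 = 1, so the flip contributes +1; sign now -1
(69/13): 69 mod 13 = 4, so (69/13) = (4/13)
factor out 2^2: 4 = 2^2·1; with 13 mod 8 = 5, (2/13) = -1; sign now -1; continue with (1/13)
reached (1/13) = 1, so the symbol is -1

-1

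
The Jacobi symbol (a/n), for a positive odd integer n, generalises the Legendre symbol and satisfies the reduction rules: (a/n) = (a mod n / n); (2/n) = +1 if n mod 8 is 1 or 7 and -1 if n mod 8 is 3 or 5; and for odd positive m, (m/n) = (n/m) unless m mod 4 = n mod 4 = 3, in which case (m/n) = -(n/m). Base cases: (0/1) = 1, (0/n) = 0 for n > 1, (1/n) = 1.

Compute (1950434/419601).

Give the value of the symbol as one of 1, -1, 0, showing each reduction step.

-1

(1950434/419601): 1950434 mod 419601 = 272030, so (1950434/419601) = (272030/419601)
factor out 2^1: 272030 = 2^1·136015; with 419601 mod 8 = 1, (2/419601) = +1; sign now +1; continue with (136015/419601)
flip (136015/419601) -> (419601/136015): both odd, 136015 mod 4 = 3, 419601 mod 4 = 1, so the flip contributes +1; sign now +1
(419601/136015): 419601 mod 136015 = 11556, so (419601/136015) = (11556/136015)
factor out 2^2: 11556 = 2^2·2889; with 136015 mod 8 = 7, (2/136015) = +1; sign now +1; continue with (2889/136015)
flip (2889/136015) -> (136015/2889): both odd, 2889 mod 4 = 1, 136015 mod 4 = 3, so the flip contributes +1; sign now +1
(136015/2889): 136015 mod 2889 = 232, so (136015/2889) = (232/2889)
factor out 2^3: 232 = 2^3·29; with 2889 mod 8 = 1, (2/2889) = +1; sign now +1; continue with (29/2889)
flip (29/2889) -> (2889/29): both odd, 29 mod 4 = 1, 2889 mod 4 = 1, so the flip contributes +1; sign now +1
(2889/29): 2889 mod 29 = 18, so (2889/29) = (18/29)
factor out 2^1: 18 = 2^1·9; with 29 mod 8 = 5, (2/29) = -1; sign now -1; continue with (9/29)
flip (9/29) -> (29/9): both odd, 9 mod 4 = 1, 29 mod 4 = 1, so the flip contributes +1; sign now -1
(29/9): 29 mod 9 = 2, so (29/9) = (2/9)
factor out 2^1: 2 = 2^1·1; with 9 mod 8 = 1, (2/9) = +1; sign now -1; continue with (1/9)
reached (1/9) = 1, so the symbol is -1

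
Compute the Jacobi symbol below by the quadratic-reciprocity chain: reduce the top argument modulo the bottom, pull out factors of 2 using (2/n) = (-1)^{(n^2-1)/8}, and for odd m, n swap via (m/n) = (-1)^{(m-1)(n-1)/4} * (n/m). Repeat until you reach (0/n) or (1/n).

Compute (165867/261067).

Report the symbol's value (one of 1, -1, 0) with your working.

-1

reciprocity: (165867/261067) = -1·(261067/165867) since 165867 mod 4 = 3, 261067 mod 4 = 3; sign now -1
(261067/165867) = (95200/165867)   [reduce mod 165867]
95200 = 2^5·2975; (2/165867) = -1 since 165867 mod 8 = 3, so (95200/165867) = (-1)^5·(2975/165867); sign now +1
reciprocity: (2975/165867) = -1·(165867/2975) since 2975 mod 4 = 3, 165867 mod 4 = 3; sign now -1
(165867/2975) = (2242/2975)   [reduce mod 2975]
2242 = 2^1·1121; (2/2975) = +1 since 2975 mod 8 = 7, so (2242/2975) = (+1)^1·(1121/2975); sign now -1
reciprocity: (1121/2975) = +1·(2975/1121) since 1121 mod 4 = 1, 2975 mod 4 = 3; sign now -1
(2975/1121) = (733/1121)   [reduce mod 1121]
reciprocity: (733/1121) = +1·(1121/733) since 733 mod 4 = 1, 1121 mod 4 = 1; sign now -1
(1121/733) = (388/733)   [reduce mod 733]
388 = 2^2·97; (2/733) = -1 since 733 mod 8 = 5, so (388/733) = (-1)^2·(97/733); sign now -1
reciprocity: (97/733) = +1·(733/97) since 97 mod 4 = 1, 733 mod 4 = 1; sign now -1
(733/97) = (54/97)   [reduce mod 97]
54 = 2^1·27; (2/97) = +1 since 97 mod 8 = 1, so (54/97) = (+1)^1·(27/97); sign now -1
reciprocity: (27/97) = +1·(97/27) since 27 mod 4 = 3, 97 mod 4 = 1; sign now -1
(97/27) = (16/27)   [reduce mod 27]
16 = 2^4·1; (2/27) = -1 since 27 mod 8 = 3, so (16/27) = (-1)^4·(1/27); sign now -1
(1/27) = 1; final value = sign = -1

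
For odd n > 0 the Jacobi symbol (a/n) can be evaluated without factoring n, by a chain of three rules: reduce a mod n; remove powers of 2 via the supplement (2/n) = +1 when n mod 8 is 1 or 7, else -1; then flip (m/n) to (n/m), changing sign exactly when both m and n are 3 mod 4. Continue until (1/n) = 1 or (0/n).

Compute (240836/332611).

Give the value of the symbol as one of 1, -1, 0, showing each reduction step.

1

240836 = 2^2·60209; (2/332611) = -1 since 332611 mod 8 = 3, so (240836/332611) = (-1)^2·(60209/332611); sign now +1
reciprocity: (60209/332611) = +1·(332611/60209) since 60209 mod 4 = 1, 332611 mod 4 = 3; sign now +1
(332611/60209) = (31566/60209)   [reduce mod 60209]
31566 = 2^1·15783; (2/60209) = +1 since 60209 mod 8 = 1, so (31566/60209) = (+1)^1·(15783/60209); sign now +1
reciprocity: (15783/60209) = +1·(60209/15783) since 15783 mod 4 = 3, 60209 mod 4 = 1; sign now +1
(60209/15783) = (12860/15783)   [reduce mod 15783]
12860 = 2^2·3215; (2/15783) = +1 since 15783 mod 8 = 7, so (12860/15783) = (+1)^2·(3215/15783); sign now +1
reciprocity: (3215/15783) = -1·(15783/3215) since 3215 mod 4 = 3, 15783 mod 4 = 3; sign now -1
(15783/3215) = (2923/3215)   [reduce mod 3215]
reciprocity: (2923/3215) = -1·(3215/2923) since 2923 mod 4 = 3, 3215 mod 4 = 3; sign now +1
(3215/2923) = (292/2923)   [reduce mod 2923]
292 = 2^2·73; (2/2923) = -1 since 2923 mod 8 = 3, so (292/2923) = (-1)^2·(73/2923); sign now +1
reciprocity: (73/2923) = +1·(2923/73) since 73 mod 4 = 1, 2923 mod 4 = 3; sign now +1
(2923/73) = (3/73)   [reduce mod 73]
reciprocity: (3/73) = +1·(73/3) since 3 mod 4 = 3, 73 mod 4 = 1; sign now +1
(73/3) = (1/3)   [reduce mod 3]
(1/3) = 1; final value = sign = +1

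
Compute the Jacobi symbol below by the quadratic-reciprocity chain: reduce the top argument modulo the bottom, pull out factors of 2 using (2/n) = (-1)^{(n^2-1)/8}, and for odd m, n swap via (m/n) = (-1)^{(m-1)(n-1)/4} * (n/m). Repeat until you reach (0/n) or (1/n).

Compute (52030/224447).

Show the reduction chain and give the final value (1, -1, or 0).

-1

factor out 2^1: 52030 = 2^1·26015; with 224447 mod 8 = 7, (2/224447) = +1; sign now +1; continue with (26015/224447)
flip (26015/224447) -> (224447/26015): both odd, 26015 mod 4 = 3, 224447 mod 4 = 3, so the flip contributes -1; sign now -1
(224447/26015): 224447 mod 26015 = 16327, so (224447/26015) = (16327/26015)
flip (16327/26015) -> (26015/16327): both odd, 16327 mod 4 = 3, 26015 mod 4 = 3, so the flip contributes -1; sign now +1
(26015/16327): 26015 mod 16327 = 9688, so (26015/16327) = (9688/16327)
factor out 2^3: 9688 = 2^3·1211; with 16327 mod 8 = 7, (2/16327) = +1; sign now +1; continue with (1211/16327)
flip (1211/16327) -> (16327/1211): both odd, 1211 mod 4 = 3, 16327 mod 4 = 3, so the flip contributes -1; sign now -1
(16327/1211): 16327 mod 1211 = 584, so (16327/1211) = (584/1211)
factor out 2^3: 584 = 2^3·73; with 1211 mod 8 = 3, (2/1211) = -1; sign now +1; continue with (73/1211)
flip (73/1211) -> (1211/73): both odd, 73 mod 4 = 1, 1211 mod 4 = 3, so the flip contributes +1; sign now +1
(1211/73): 1211 mod 73 = 43, so (1211/73) = (43/73)
flip (43/73) -> (73/43): both odd, 43 mod 4 = 3, 73 mod 4 = 1, so the flip contributes +1; sign now +1
(73/43): 73 mod 43 = 30, so (73/43) = (30/43)
factor out 2^1: 30 = 2^1·15; with 43 mod 8 = 3, (2/43) = -1; sign now -1; continue with (15/43)
flip (15/43) -> (43/15): both odd, 15 mod 4 = 3, 43 mod 4 = 3, so the flip contributes -1; sign now +1
(43/15): 43 mod 15 = 13, so (43/15) = (13/15)
flip (13/15) -> (15/13): both odd, 13 mod 4 = 1, 15 mod 4 = 3, so the flip contributes +1; sign now +1
(15/13): 15 mod 13 = 2, so (15/13) = (2/13)
factor out 2^1: 2 = 2^1·1; with 13 mod 8 = 5, (2/13) = -1; sign now -1; continue with (1/13)
reached (1/13) = 1, so the symbol is -1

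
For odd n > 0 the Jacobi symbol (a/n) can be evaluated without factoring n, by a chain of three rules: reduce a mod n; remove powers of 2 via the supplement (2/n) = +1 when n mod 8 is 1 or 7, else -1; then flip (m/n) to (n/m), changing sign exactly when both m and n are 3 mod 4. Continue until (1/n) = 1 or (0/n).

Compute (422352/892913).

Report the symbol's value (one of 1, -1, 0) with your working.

0

factor out 2^4: 422352 = 2^4·26397; with 892913 mod 8 = 1, (2/892913) = +1; sign now +1; continue with (26397/892913)
flip (26397/892913) -> (892913/26397): both odd, 26397 mod 4 = 1, 892913 mod 4 = 1, so the flip contributes +1; sign now +1
(892913/26397): 892913 mod 26397 = 21812, so (892913/26397) = (21812/26397)
factor out 2^2: 21812 = 2^2·5453; with 26397 mod 8 = 5, (2/26397) = -1; sign now +1; continue with (5453/26397)
flip (5453/26397) -> (26397/5453): both odd, 5453 mod 4 = 1, 26397 mod 4 = 1, so the flip contributes +1; sign now +1
(26397/5453): 26397 mod 5453 = 4585, so (26397/5453) = (4585/5453)
flip (4585/5453) -> (5453/4585): both odd, 4585 mod 4 = 1, 5453 mod 4 = 1, so the flip contributes +1; sign now +1
(5453/4585): 5453 mod 4585 = 868, so (5453/4585) = (868/4585)
factor out 2^2: 868 = 2^2·217; with 4585 mod 8 = 1, (2/4585) = +1; sign now +1; continue with (217/4585)
flip (217/4585) -> (4585/217): both odd, 217 mod 4 = 1, 4585 mod 4 = 1, so the flip contributes +1; sign now +1
(4585/217): 4585 mod 217 = 28, so (4585/217) = (28/217)
factor out 2^2: 28 = 2^2·7; with 217 mod 8 = 1, (2/217) = +1; sign now +1; continue with (7/217)
flip (7/217) -> (217/7): both odd, 7 mod 4 = 3, 217 mod 4 = 1, so the flip contributes +1; sign now +1
(217/7): 217 mod 7 = 0, so (217/7) = (0/7)
reached (0/7); gcd(a, n) > 1, so (0/7) = 0 and the symbol is 0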